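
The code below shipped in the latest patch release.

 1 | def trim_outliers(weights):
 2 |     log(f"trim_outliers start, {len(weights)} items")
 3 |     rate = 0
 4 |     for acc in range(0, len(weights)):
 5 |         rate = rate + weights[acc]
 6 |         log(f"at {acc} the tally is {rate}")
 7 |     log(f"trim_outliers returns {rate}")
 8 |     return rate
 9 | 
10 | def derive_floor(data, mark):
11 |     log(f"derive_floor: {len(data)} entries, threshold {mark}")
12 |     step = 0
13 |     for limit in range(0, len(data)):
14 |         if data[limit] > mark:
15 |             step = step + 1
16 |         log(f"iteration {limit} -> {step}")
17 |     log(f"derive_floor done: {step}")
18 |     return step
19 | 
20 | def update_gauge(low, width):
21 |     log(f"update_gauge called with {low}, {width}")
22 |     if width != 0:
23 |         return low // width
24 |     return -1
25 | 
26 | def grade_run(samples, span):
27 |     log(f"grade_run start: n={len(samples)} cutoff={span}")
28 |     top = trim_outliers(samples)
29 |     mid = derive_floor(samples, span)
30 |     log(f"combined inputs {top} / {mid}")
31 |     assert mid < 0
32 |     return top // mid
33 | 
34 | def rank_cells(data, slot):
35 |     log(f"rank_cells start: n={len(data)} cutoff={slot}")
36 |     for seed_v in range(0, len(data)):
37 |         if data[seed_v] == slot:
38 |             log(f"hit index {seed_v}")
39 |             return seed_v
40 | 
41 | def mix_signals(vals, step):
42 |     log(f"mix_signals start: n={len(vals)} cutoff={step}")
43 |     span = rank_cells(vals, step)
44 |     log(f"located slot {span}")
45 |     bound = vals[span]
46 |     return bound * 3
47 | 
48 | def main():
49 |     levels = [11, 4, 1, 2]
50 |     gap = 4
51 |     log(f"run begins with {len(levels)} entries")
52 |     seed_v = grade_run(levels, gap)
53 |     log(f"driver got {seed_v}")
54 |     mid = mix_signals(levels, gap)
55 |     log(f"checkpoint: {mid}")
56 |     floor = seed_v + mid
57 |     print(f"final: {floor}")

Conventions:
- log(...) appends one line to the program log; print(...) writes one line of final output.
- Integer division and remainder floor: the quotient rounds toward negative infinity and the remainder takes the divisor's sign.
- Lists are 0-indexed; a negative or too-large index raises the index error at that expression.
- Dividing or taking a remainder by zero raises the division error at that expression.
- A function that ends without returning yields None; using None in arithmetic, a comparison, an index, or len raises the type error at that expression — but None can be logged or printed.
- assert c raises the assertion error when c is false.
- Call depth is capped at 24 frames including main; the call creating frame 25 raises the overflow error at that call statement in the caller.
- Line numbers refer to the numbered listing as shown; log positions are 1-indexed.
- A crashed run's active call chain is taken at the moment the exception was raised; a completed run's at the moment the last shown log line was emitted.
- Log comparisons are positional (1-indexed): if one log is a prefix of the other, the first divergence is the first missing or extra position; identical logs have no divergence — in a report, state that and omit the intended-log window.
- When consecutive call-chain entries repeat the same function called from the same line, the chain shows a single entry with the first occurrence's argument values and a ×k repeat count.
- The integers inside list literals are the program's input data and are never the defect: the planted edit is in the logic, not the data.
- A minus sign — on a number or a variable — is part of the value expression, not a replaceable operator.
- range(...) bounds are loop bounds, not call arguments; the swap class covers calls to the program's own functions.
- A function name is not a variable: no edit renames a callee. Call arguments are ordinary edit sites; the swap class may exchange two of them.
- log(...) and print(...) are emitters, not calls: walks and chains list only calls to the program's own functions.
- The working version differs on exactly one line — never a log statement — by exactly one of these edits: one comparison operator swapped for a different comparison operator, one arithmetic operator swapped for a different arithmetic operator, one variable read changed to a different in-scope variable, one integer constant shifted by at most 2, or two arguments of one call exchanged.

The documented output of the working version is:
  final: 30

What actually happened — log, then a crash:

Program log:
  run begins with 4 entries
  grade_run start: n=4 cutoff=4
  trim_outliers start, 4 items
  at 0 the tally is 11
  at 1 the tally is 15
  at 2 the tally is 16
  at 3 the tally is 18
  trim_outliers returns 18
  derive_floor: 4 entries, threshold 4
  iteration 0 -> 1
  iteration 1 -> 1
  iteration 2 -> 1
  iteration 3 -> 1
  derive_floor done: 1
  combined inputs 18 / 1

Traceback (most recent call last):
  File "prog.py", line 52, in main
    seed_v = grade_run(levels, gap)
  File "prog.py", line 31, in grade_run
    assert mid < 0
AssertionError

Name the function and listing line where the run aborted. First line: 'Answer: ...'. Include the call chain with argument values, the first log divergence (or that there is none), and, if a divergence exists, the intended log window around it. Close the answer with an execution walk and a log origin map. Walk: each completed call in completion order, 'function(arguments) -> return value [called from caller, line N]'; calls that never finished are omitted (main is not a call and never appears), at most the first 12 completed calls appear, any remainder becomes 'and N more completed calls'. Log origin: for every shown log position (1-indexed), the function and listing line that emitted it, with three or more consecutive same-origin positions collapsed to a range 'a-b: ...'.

Answer: the error was raised in grade_run, line 31.
The tell: The shown log is a 15-line prefix of the intended one, whose next entry is 'driver got 18'.
Call chain: main -> grade_run([11, 4, 1, 2], 4) (called at line 52).
First divergence: position 16 (shown log ended at 15 lines; the working version continues: 'driver got 18').
Intended log window:
  14: derive_floor done: 1
  15: combined inputs 18 / 1
  16: driver got 18
  17: mix_signals start: n=4 cutoff=4
Execution walk:
  trim_outliers([11, 4, 1, 2]) -> 18  [called from grade_run, line 28]
  derive_floor([11, 4, 1, 2], 4) -> 1  [called from grade_run, line 29]
Log origins:
  1: from main, line 51
  2: from grade_run, line 27
  3: from trim_outliers, line 2
  4-7: from trim_outliers, line 6
  8: from trim_outliers, line 7
  9: from derive_floor, line 11
  10-13: from derive_floor, line 16
  14: from derive_floor, line 17
  15: from grade_run, line 30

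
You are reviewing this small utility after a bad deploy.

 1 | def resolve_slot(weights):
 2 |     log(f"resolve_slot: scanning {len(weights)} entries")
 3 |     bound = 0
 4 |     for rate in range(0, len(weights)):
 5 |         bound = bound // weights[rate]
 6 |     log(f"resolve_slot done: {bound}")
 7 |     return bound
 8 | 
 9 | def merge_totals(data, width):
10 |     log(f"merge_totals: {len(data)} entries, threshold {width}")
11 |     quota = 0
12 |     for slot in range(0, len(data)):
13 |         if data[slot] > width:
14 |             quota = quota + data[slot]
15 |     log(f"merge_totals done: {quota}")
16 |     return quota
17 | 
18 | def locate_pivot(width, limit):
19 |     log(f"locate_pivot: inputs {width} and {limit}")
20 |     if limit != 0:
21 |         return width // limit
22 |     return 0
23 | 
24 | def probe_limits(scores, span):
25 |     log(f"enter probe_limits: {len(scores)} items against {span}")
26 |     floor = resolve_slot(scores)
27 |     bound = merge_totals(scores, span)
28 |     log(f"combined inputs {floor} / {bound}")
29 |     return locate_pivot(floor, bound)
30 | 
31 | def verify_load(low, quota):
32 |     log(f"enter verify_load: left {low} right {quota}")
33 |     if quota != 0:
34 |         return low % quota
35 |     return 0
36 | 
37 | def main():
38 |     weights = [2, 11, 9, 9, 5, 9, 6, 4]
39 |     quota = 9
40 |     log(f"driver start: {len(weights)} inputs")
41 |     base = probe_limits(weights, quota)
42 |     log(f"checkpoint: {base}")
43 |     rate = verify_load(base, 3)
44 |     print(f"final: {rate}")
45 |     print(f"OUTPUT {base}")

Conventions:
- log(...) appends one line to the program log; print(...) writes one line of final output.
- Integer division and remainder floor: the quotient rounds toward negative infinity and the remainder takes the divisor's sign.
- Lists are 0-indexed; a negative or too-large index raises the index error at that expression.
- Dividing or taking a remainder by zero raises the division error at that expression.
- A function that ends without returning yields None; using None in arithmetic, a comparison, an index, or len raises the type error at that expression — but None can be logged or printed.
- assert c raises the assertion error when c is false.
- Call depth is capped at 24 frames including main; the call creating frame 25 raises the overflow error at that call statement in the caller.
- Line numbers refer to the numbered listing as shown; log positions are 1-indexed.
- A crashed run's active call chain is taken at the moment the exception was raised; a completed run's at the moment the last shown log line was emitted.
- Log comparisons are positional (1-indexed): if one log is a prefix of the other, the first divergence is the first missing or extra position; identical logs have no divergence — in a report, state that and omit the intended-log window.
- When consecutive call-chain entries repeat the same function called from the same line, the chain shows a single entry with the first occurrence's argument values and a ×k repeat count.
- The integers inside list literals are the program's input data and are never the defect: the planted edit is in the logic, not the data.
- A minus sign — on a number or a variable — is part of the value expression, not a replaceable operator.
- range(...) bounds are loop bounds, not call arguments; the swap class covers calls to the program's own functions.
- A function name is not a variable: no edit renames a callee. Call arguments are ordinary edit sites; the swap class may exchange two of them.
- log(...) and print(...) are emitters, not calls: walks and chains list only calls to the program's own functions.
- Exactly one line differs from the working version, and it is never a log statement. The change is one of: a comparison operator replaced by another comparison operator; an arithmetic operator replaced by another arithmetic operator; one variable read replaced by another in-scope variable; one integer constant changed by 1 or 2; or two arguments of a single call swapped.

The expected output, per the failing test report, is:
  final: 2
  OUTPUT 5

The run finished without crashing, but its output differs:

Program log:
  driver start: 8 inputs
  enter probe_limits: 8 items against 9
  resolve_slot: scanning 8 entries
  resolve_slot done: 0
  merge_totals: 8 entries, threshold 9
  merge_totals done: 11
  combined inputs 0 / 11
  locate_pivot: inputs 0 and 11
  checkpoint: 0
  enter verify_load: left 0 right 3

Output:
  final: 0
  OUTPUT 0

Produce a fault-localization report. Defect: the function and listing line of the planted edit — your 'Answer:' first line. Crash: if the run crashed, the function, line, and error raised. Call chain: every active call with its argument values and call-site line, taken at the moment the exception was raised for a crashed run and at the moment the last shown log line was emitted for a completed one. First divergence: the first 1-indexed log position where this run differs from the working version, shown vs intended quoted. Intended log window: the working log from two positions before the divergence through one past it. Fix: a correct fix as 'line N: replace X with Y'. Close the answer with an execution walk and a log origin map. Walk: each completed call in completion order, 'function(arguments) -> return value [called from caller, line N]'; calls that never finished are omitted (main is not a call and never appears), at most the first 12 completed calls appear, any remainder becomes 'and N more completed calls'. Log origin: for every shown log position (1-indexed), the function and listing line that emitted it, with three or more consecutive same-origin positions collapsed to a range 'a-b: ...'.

Answer: the defect is in resolve_slot at line 5.
Key observation: Log line 4 is where behavior first shows: 'resolve_slot done: 0' appears instead of 'resolve_slot done: 55'.
Call chain: main -> verify_load(0, 3) (called at line 43).
First divergence: position 4 — shown 'resolve_slot done: 0', intended 'resolve_slot done: 55'.
Intended log window:
  2: enter probe_limits: 8 items against 9
  3: resolve_slot: scanning 8 entries
  4: resolve_slot done: 55
  5: merge_totals: 8 entries, threshold 9
Execution walk:
  resolve_slot([2, 11, 9, 9, 5, 9, 6, 4]) -> 0  [called from probe_limits, line 26]
  merge_totals([2, 11, 9, 9, 5, 9, 6, 4], 9) -> 11  [called from probe_limits, line 27]
  locate_pivot(0, 11) -> 0  [called from probe_limits, line 29]
  probe_limits([2, 11, 9, 9, 5, 9, 6, 4], 9) -> 0  [called from main, line 41]
  verify_load(0, 3) -> 0  [called from main, line 43]
Log line origins:
  1: from main, line 40
  2: from probe_limits, line 25
  3: from resolve_slot, line 2
  4: from resolve_slot, line 6
  5: from merge_totals, line 10
  6: from merge_totals, line 15
  7: from probe_limits, line 28
  8: from locate_pivot, line 19
  9: from main, line 42
  10: from verify_load, line 32
A correct fix: line 5: replace `//` with `+`.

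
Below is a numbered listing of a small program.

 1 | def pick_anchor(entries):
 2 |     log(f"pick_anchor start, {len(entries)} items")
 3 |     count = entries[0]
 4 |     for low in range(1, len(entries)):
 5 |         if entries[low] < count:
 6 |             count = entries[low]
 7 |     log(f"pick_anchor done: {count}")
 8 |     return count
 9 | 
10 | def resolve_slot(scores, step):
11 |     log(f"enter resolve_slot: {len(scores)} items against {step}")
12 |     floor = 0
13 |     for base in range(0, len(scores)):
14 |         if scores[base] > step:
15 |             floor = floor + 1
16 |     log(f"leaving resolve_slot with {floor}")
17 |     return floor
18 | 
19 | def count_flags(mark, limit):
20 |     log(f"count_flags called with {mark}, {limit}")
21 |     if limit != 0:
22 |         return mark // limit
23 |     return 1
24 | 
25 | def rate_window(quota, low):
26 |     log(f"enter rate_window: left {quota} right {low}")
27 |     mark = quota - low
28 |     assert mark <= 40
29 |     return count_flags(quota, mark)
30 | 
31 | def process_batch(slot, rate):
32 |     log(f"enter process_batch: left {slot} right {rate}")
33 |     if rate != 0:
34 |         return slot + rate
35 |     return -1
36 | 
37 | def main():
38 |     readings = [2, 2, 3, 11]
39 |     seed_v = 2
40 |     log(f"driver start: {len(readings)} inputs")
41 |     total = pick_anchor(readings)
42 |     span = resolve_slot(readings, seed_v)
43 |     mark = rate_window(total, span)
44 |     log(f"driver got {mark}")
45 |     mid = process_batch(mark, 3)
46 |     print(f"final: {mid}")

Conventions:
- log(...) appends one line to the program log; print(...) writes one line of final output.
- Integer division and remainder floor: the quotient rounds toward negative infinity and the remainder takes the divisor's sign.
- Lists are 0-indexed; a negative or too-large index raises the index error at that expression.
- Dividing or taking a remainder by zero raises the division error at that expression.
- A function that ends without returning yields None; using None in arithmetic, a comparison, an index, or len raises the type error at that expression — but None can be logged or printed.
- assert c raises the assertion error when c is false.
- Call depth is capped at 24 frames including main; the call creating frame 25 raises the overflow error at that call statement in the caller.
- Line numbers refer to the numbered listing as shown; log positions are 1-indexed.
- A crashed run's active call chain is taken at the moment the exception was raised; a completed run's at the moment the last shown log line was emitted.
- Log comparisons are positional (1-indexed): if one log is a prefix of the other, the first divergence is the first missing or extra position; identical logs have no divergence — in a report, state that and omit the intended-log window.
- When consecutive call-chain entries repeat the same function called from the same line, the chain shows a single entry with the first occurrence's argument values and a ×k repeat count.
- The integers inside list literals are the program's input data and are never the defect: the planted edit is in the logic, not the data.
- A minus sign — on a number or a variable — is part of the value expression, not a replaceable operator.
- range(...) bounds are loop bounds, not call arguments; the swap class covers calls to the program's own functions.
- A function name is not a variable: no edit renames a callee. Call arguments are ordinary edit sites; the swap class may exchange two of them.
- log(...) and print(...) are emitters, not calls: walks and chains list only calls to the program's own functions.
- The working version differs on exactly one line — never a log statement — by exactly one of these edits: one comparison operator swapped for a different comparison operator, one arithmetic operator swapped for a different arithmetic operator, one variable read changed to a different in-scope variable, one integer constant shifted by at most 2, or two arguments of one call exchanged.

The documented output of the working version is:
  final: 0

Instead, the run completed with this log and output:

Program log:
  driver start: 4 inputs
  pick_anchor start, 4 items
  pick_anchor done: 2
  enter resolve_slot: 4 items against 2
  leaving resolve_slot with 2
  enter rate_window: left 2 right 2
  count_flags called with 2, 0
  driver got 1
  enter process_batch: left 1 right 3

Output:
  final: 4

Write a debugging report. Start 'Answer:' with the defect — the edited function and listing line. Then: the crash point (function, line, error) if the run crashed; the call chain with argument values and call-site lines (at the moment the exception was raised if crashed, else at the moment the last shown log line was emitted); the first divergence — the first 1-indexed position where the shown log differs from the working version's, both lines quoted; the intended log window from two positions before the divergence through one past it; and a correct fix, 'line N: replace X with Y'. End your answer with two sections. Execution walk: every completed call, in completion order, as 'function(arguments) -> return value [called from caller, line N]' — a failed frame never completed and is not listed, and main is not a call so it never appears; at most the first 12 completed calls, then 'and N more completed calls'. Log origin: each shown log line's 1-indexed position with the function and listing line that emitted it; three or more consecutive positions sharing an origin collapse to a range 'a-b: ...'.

Answer: the defect is in process_batch at line 34.
Core observation: No log line changed; the fault shows up purely in the output.
Call chain: main -> process_batch(1, 3) (called at line 45).
First divergence: none (the log streams are identical).
Execution walk:
  pick_anchor([2, 2, 3, 11]) -> 2  [called from main, line 41]
  resolve_slot([2, 2, 3, 11], 2) -> 2  [called from main, line 42]
  count_flags(2, 0) -> 1  [called from rate_window, line 29]
  rate_window(2, 2) -> 1  [called from main, line 43]
  process_batch(1, 3) -> 4  [called from main, line 45]
Log line origins:
  1 — main, line 40
  2 — pick_anchor, line 2
  3 — pick_anchor, line 7
  4 — resolve_slot, line 11
  5 — resolve_slot, line 16
  6 — rate_window, line 26
  7 — count_flags, line 20
  8 — main, line 44
  9 — process_batch, line 32
A correct fix: line 34: replace `+` with `//`.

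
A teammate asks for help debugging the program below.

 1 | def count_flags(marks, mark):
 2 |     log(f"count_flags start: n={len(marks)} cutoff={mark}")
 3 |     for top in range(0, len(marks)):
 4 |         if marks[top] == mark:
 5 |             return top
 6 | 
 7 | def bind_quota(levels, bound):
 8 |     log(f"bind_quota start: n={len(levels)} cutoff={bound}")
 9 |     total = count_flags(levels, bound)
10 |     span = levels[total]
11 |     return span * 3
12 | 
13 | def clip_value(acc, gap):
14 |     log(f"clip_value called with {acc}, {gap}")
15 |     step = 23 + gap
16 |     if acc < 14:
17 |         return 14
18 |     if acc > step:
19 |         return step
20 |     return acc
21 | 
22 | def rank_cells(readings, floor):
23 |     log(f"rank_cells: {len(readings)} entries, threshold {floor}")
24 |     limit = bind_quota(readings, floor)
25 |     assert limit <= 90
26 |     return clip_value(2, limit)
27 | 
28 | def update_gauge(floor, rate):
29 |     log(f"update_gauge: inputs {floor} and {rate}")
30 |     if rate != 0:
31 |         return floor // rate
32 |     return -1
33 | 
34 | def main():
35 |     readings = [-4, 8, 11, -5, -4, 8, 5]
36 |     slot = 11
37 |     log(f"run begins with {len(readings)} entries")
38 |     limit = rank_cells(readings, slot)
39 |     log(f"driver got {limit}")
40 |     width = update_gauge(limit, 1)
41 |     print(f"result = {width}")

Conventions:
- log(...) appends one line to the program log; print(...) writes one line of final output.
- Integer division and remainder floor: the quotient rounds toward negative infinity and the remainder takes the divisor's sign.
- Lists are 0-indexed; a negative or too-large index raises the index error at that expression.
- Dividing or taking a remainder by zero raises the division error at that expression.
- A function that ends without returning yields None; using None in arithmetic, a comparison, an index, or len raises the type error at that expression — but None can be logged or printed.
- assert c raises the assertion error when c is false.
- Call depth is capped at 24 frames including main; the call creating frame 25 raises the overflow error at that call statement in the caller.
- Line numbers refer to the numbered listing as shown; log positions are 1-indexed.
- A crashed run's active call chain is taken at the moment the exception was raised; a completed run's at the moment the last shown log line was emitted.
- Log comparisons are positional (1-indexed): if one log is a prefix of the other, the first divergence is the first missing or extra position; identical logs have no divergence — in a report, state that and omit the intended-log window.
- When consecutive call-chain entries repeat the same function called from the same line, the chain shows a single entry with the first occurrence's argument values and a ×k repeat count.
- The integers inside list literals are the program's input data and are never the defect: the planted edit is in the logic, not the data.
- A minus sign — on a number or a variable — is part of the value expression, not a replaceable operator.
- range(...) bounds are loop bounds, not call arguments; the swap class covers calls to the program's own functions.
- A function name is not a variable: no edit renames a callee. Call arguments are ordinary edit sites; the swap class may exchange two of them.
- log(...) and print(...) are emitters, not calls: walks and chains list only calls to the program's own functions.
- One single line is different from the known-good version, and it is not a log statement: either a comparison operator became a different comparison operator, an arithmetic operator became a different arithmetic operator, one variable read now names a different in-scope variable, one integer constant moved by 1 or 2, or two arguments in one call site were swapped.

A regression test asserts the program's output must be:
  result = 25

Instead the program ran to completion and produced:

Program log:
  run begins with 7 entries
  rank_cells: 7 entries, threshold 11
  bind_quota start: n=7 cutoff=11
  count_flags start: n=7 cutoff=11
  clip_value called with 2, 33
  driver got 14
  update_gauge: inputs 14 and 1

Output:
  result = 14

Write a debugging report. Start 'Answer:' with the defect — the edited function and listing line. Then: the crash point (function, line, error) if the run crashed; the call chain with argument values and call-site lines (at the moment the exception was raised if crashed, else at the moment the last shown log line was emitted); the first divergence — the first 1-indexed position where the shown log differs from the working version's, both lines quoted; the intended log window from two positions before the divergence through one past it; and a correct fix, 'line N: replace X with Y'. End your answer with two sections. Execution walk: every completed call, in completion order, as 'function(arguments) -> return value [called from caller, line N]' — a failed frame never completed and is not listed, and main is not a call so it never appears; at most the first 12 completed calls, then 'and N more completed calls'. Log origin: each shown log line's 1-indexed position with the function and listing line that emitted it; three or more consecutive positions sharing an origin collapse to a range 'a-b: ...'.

Answer: the defect is in rank_cells at line 26.
Core observation: At log position 5 the runs split — shown 'clip_value called with 2, 33', but the working version logs 'clip_value called with 33, 2'.
Call chain: main -> update_gauge(14, 1) (called at line 40).
First divergence: position 5; shown 'clip_value called with 2, 33' vs intended 'clip_value called with 33, 2'.
Intended log window:
  3: bind_quota start: n=7 cutoff=11
  4: count_flags start: n=7 cutoff=11
  5: clip_value called with 33, 2
  6: driver got 25
Execution walk:
  count_flags([-4, 8, 11, -5, -4, 8, 5], 11) -> 2  [called from bind_quota, line 9]
  bind_quota([-4, 8, 11, -5, -4, 8, 5], 11) -> 33  [called from rank_cells, line 24]
  clip_value(2, 33) -> 14  [called from rank_cells, line 26]
  rank_cells([-4, 8, 11, -5, -4, 8, 5], 11) -> 14  [called from main, line 38]
  update_gauge(14, 1) -> 14  [called from main, line 40]
Log origins:
  1 — main, line 37
  2 — rank_cells, line 23
  3 — bind_quota, line 8
  4 — count_flags, line 2
  5 — clip_value, line 14
  6 — main, line 39
  7 — update_gauge, line 29
A correct fix: line 26: replace `clip_value(2, limit)` with `clip_value(limit, 2)`.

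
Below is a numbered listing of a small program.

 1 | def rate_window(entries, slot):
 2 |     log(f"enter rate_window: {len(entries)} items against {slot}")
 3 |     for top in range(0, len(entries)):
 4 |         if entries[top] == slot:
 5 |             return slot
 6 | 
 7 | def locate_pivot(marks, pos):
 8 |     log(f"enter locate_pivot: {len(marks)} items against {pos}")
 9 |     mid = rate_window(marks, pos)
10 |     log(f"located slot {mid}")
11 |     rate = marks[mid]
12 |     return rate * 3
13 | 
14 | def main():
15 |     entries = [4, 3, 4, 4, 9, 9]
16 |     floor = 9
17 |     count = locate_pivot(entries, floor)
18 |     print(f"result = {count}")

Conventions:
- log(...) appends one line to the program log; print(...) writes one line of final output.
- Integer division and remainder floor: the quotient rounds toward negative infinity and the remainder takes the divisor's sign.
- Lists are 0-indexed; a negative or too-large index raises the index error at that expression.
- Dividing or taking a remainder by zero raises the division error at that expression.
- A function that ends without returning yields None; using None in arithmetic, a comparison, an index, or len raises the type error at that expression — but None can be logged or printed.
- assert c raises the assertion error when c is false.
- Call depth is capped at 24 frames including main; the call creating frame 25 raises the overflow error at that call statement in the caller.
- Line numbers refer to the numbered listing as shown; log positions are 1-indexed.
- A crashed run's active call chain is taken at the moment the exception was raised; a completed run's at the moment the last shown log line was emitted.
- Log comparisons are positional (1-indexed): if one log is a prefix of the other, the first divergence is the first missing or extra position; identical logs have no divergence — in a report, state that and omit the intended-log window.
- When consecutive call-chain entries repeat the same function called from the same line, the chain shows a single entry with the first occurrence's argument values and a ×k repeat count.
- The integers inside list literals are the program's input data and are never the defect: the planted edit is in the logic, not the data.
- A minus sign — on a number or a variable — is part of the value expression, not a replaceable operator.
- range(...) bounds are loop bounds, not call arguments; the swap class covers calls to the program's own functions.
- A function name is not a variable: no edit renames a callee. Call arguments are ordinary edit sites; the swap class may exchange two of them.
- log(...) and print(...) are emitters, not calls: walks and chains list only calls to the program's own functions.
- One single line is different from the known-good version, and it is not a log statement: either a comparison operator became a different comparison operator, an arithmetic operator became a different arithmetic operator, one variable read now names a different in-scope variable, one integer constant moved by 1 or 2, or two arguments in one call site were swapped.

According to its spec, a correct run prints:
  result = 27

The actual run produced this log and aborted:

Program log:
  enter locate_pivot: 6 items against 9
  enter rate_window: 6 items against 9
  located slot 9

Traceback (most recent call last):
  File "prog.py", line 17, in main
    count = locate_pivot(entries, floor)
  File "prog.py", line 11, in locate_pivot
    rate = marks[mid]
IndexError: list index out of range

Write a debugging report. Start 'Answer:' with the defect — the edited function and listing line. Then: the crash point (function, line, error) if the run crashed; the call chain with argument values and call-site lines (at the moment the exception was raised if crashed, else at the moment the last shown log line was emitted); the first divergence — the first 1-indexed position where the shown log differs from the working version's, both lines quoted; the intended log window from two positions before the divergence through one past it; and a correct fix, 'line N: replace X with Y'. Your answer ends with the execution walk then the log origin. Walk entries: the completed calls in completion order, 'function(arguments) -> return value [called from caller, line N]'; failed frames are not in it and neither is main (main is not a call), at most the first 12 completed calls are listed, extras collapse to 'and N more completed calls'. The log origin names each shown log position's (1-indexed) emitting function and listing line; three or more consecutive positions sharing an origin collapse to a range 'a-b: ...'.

Answer: the defect is in rate_window at line 5.
Key observation: Everything matches until log position 3, which reads 'located slot 9' in place of 'located slot 4'.
Crash: locate_pivot, line 11, IndexError.
Call chain: main -> locate_pivot([4, 3, 4, 4, 9, 9], 9) (called at line 17).
First divergence: position 3 — shown 'located slot 9', intended 'located slot 4'.
Intended log window:
  1: enter locate_pivot: 6 items against 9
  2: enter rate_window: 6 items against 9
  3: located slot 4
Execution walk:
  rate_window([4, 3, 4, 4, 9, 9], 9) -> 9  [called from locate_pivot, line 9]
Origin of each log line:
  1: emitted by locate_pivot (line 8)
  2: emitted by rate_window (line 2)
  3: emitted by locate_pivot (line 10)
A correct fix: line 5: replace `slot` with `top`.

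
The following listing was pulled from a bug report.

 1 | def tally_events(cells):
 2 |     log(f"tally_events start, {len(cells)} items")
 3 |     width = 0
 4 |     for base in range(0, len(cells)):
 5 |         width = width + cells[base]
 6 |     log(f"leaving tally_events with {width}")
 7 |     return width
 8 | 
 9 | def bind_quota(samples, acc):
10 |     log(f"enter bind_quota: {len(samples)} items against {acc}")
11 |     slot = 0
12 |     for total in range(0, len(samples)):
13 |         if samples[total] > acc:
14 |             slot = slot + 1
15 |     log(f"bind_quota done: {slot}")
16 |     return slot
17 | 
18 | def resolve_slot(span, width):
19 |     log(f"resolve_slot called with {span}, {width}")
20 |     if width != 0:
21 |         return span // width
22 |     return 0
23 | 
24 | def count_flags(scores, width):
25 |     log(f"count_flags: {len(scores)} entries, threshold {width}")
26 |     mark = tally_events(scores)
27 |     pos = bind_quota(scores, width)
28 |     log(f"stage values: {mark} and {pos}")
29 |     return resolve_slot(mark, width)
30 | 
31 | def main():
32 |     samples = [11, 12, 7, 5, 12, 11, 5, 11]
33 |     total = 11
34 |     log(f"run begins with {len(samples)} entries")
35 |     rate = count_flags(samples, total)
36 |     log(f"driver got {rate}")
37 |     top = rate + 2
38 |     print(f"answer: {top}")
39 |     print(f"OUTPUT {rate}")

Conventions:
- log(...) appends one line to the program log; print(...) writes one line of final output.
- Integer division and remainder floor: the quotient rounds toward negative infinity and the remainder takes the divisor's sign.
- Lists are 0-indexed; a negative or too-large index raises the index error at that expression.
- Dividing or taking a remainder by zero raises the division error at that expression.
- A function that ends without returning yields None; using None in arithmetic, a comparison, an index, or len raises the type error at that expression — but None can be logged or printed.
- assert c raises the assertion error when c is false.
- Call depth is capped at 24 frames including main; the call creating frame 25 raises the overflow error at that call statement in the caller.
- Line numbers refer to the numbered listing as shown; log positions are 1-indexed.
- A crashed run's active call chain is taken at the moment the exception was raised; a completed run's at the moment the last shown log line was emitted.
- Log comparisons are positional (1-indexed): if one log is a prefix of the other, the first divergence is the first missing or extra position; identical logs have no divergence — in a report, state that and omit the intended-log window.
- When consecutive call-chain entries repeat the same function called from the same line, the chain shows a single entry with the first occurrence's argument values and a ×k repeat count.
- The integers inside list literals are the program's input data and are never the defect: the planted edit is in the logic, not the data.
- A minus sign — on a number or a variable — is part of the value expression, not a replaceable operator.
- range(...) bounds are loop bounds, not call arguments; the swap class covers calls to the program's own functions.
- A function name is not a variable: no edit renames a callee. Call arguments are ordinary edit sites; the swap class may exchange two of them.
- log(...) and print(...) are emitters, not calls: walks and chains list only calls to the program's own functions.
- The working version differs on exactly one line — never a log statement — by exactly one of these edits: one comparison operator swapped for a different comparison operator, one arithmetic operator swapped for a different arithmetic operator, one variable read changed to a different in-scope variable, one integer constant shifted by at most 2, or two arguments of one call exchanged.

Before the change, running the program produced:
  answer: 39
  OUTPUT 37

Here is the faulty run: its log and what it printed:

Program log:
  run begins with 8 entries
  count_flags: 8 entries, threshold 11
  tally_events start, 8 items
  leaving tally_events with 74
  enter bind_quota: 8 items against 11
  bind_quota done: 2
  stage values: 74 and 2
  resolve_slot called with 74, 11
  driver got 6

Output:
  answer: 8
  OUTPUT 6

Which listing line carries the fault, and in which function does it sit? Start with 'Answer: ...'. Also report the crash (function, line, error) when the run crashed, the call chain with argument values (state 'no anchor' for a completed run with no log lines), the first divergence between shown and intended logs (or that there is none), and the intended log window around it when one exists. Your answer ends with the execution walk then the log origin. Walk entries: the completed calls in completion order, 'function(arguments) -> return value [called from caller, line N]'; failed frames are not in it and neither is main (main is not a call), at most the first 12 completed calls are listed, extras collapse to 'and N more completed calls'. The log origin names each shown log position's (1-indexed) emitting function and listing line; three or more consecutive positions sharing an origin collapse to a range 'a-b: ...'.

Answer: the defect is in count_flags at line 29.
Key fact: The log first diverges at position 8: the faulty run prints 'resolve_slot called with 74, 11' where the working version prints 'resolve_slot called with 74, 2'.
Call chain: main.
First divergence: position 8 — the shown line 'resolve_slot called with 74, 11' should read 'resolve_slot called with 74, 2'.
Intended log window:
  6: bind_quota done: 2
  7: stage values: 74 and 2
  8: resolve_slot called with 74, 2
  9: driver got 37
Execution walk:
  tally_events([11, 12, 7, 5, 12, 11, 5, 11]) -> 74  [called from count_flags, line 26]
  bind_quota([11, 12, 7, 5, 12, 11, 5, 11], 11) -> 2  [called from count_flags, line 27]
  resolve_slot(74, 11) -> 6  [called from count_flags, line 29]
  count_flags([11, 12, 7, 5, 12, 11, 5, 11], 11) -> 6  [called from main, line 35]
Log line origins:
  1 — main, line 34
  2 — count_flags, line 25
  3 — tally_events, line 2
  4 — tally_events, line 6
  5 — bind_quota, line 10
  6 — bind_quota, line 15
  7 — count_flags, line 28
  8 — resolve_slot, line 19
  9 — main, line 36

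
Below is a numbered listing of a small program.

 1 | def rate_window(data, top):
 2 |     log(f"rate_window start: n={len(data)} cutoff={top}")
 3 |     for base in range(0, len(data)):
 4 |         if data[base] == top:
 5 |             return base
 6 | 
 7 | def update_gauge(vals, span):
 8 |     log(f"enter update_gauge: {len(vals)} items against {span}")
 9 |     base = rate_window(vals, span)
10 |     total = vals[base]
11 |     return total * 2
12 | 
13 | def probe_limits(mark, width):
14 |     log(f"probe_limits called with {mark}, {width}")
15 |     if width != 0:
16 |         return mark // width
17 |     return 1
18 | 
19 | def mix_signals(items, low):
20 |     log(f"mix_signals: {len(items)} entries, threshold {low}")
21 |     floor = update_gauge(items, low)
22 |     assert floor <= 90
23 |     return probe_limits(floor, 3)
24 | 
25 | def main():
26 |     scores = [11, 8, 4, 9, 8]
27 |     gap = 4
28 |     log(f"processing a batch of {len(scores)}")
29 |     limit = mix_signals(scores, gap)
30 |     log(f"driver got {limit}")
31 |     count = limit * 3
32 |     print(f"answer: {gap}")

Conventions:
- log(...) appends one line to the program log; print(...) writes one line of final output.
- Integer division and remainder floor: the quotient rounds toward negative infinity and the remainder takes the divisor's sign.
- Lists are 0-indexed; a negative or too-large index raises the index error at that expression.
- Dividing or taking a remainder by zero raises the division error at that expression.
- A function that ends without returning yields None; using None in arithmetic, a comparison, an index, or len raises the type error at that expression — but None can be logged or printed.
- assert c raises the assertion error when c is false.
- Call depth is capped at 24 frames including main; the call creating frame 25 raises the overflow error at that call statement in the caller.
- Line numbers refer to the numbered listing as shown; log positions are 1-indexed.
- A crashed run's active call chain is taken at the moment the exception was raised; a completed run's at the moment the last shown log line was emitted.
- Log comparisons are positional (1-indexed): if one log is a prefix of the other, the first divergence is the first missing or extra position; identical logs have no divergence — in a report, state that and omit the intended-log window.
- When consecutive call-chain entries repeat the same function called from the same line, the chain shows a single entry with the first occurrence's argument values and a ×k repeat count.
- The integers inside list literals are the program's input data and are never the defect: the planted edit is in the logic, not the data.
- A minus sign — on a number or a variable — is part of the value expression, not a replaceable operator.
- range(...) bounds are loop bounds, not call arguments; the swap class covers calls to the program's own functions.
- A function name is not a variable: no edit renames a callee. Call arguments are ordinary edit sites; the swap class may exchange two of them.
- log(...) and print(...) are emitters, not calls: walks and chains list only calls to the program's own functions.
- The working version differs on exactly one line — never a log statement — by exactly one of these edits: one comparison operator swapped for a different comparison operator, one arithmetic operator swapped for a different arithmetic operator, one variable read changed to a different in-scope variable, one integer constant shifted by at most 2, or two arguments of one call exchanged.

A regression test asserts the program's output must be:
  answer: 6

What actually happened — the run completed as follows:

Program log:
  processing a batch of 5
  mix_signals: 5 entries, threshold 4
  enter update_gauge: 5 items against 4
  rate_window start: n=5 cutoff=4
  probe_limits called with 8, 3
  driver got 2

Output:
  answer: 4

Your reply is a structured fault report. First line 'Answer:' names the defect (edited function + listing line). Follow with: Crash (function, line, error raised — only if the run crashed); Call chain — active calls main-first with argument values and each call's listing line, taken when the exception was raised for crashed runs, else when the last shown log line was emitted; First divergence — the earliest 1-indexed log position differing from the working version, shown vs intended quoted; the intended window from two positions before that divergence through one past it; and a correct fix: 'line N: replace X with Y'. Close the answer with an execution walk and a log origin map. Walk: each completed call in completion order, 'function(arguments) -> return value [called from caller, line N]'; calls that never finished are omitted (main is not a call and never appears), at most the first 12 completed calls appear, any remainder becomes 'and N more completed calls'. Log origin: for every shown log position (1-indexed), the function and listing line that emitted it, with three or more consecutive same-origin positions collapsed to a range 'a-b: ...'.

Answer: the defect is in main at line 32.
Core observation: Every logged value matches the working version; the printed result is what differs.
Call chain: main.
First divergence: none (the log streams are identical).
Execution walk:
  rate_window([11, 8, 4, 9, 8], 4) -> 2  [called from update_gauge, line 9]
  update_gauge([11, 8, 4, 9, 8], 4) -> 8  [called from mix_signals, line 21]
  probe_limits(8, 3) -> 2  [called from mix_signals, line 23]
  mix_signals([11, 8, 4, 9, 8], 4) -> 2  [called from main, line 29]
Log line origins:
  1: emitted by main (line 28)
  2: emitted by mix_signals (line 20)
  3: emitted by update_gauge (line 8)
  4: emitted by rate_window (line 2)
  5: emitted by probe_limits (line 14)
  6: emitted by main (line 30)
A correct fix: line 32: replace `gap` with `count`.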